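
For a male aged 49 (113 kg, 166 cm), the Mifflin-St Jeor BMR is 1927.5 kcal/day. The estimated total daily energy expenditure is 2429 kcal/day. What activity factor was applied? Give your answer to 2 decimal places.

Activity factor = TEE ÷ BMR = 2429 ÷ 1927.5 = 1.26.

1.26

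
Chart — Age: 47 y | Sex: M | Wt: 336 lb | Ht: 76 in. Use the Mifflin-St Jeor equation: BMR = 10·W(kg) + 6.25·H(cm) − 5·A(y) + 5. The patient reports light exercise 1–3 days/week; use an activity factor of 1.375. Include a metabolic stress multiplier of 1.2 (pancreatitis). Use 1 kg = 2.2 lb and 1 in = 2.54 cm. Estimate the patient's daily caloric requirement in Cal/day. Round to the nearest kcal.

Convert to metric: weight = 336 ÷ 2.2 = 152.7273 kg; height = 76 × 2.54 = 193.04 cm.
Mifflin-St Jeor (male): BMR = 10(152.7273) + 6.25(193.04) − 5(47) + 5 = 1527.2727 + 1206.5 − 235 + 5 = 2503.7727 kcal/day.
TEE = BMR × activity factor = 2503.7727 × 1.375 = 3442.6875 kcal/day.
Apply stress factor: 3442.6875 × 1.2 = 4131.225 kcal/day.

4131 Cal/day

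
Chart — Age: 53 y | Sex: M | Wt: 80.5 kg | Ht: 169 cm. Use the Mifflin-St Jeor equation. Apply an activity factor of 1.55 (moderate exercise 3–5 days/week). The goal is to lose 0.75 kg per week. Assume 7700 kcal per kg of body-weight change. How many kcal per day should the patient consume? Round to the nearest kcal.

Mifflin-St Jeor (male): BMR = 10(80.5) + 6.25(169) − 5(53) + 5 = 805 + 1056.25 − 265 + 5 = 1601.25 kcal/day.
TEE = 1601.25 × 1.55 = 2481.9375 kcal/day.
Required daily deficit = 0.75 × 7700 ÷ 7 = 825 kcal/day.
Target intake = 2481.9375 − 825 = 1656.9375 kcal/day.

1657 kcal per day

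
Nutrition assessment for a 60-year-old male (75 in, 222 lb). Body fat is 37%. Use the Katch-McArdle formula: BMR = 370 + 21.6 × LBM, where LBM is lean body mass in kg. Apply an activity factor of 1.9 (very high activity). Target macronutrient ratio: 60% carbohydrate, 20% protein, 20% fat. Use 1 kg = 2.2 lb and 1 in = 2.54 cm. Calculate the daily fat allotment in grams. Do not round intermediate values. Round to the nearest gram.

Convert to metric: weight = 222 ÷ 2.2 = 100.9091 kg; height = 75 × 2.54 = 190.5 cm.
LBM = 100.9091 × (1 − 0.37) = 63.5727 kg. Katch-McArdle: BMR = 370 + 21.6 × 63.5727 = 1743.1709 kcal/day.
TEE = 1743.1709 × 1.9 = 3312.0247 kcal/day.
Fat energy = 20% × 3312.0247 = 662.4049 kcal.
Fat = 662.4049 ÷ 9 kcal/g = 73.6005 g.

74 g/day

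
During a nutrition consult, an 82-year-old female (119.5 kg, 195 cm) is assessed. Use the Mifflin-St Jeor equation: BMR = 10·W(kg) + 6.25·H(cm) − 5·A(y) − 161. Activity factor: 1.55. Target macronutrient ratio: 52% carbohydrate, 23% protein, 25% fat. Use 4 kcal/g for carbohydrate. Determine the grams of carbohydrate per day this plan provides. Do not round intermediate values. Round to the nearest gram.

371 g/day

Mifflin-St Jeor (female): BMR = 10(119.5) + 6.25(195) − 5(82) − 161 = 1195 + 1218.75 − 410 − 161 = 1842.75 kcal/day.
TEE = 1842.75 × 1.55 = 2856.2625 kcal/day.
Carbohydrate energy = 52% × 2856.2625 = 1485.2565 kcal.
Carbohydrate = 1485.2565 ÷ 4 kcal/g = 371.3141 g.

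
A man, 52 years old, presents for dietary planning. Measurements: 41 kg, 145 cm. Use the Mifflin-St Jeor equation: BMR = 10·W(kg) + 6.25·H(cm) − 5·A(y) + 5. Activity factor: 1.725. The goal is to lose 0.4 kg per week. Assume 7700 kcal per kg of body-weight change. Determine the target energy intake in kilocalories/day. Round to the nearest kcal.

1391 kilocalories/day

Mifflin-St Jeor (male): BMR = 10(41) + 6.25(145) − 5(52) + 5 = 410 + 906.25 − 260 + 5 = 1061.25 kcal/day.
TEE = 1061.25 × 1.725 = 1830.6563 kcal/day.
Required daily deficit = 0.4 × 7700 ÷ 7 = 440 kcal/day.
Target intake = 1830.6563 − 440 = 1390.6563 kcal/day.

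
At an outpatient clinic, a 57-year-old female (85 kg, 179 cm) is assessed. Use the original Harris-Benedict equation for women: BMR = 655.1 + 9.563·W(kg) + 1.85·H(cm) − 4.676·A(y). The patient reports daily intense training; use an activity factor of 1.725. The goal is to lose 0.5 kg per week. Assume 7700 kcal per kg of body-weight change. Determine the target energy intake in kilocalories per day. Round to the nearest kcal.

Harris-Benedict: BMR = 655.1 + 9.563(85) + 1.85(179) − 4.676(57) = 1532.573 kcal/day.
TEE = 1532.573 × 1.725 = 2643.6884 kcal/day.
Required daily deficit = 0.5 × 7700 ÷ 7 = 550 kcal/day.
Target intake = 2643.6884 − 550 = 2093.6884 kcal/day.

2094 kilocalories per day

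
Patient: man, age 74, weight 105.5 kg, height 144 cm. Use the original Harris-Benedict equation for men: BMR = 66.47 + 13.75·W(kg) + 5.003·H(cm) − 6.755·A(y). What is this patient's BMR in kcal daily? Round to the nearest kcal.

Harris-Benedict: BMR = 66.47 + 13.75(105.5) + 5.003(144) − 6.755(74) = 1737.657 kcal/day.

1738 kcal daily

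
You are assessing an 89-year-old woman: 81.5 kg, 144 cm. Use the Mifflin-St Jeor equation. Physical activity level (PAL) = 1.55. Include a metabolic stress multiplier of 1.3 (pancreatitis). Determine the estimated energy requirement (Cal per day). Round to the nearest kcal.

2235 Cal per day

Mifflin-St Jeor (female): BMR = 10(81.5) + 6.25(144) − 5(89) − 161 = 815 + 900 − 445 − 161 = 1109 kcal/day.
TEE = BMR × activity factor = 1109 × 1.55 = 1718.95 kcal/day.
Apply stress factor: 1718.95 × 1.3 = 2234.635 kcal/day.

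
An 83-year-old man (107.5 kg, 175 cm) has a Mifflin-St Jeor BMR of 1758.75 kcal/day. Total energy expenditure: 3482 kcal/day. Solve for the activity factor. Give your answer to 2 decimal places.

Activity factor = TEE ÷ BMR = 3482 ÷ 1758.75 = 1.98.

1.98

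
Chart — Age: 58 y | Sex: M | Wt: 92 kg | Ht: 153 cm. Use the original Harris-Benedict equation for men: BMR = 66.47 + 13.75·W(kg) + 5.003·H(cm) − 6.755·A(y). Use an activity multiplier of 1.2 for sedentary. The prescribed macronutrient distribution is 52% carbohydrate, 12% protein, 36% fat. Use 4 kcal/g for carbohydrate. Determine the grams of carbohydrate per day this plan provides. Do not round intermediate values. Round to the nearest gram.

Harris-Benedict: BMR = 66.47 + 13.75(92) + 5.003(153) − 6.755(58) = 1705.139 kcal/day.
TEE = 1705.139 × 1.2 = 2046.1668 kcal/day.
Carbohydrate energy = 52% × 2046.1668 = 1064.0067 kcal.
Carbohydrate = 1064.0067 ÷ 4 kcal/g = 266.0017 g.

266 g/day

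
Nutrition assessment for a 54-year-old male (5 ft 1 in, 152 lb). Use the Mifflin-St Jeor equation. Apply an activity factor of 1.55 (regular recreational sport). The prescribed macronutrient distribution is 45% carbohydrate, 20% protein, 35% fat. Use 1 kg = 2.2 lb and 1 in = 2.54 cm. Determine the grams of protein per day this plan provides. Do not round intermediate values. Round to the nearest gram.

Convert to metric: weight = 152 ÷ 2.2 = 69.0909 kg; height = (5×12 + 1) × 2.54 = 61 × 2.54 = 154.94 cm.
Mifflin-St Jeor (male): BMR = 10(69.0909) + 6.25(154.94) − 5(54) + 5 = 690.9091 + 968.375 − 270 + 5 = 1394.2841 kcal/day.
TEE = 1394.2841 × 1.55 = 2161.1403 kcal/day.
Protein energy = 20% × 2161.1403 = 432.2281 kcal.
Protein = 432.2281 ÷ 4 kcal/g = 108.057 g.

108 g/day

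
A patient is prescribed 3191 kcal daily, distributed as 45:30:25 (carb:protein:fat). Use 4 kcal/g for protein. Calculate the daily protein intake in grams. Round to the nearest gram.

Protein energy = 30% × 3191 = 957.3 kcal.
At 4 kcal/g: 957.3 ÷ 4 = 239.325 g.

239 g/day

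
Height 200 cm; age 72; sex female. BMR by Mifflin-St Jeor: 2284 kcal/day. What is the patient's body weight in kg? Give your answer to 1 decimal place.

2284 = 10·W + 6.25(200) − 5(72) − 161
10·W = 2284 − 729 = 1555, so W = 155.5 kg.

155.5 kg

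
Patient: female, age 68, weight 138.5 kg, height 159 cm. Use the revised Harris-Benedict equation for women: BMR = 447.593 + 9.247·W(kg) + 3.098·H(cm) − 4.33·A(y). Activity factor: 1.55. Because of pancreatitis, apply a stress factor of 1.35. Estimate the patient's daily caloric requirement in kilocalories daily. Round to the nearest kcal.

4031 kilocalories daily

Harris-Benedict: BMR = 447.593 + 9.247(138.5) + 3.098(159) − 4.33(68) = 1926.4445 kcal/day.
TEE = BMR × activity factor = 1926.4445 × 1.55 = 2985.989 kcal/day.
Apply stress factor: 2985.989 × 1.35 = 4031.0851 kcal/day.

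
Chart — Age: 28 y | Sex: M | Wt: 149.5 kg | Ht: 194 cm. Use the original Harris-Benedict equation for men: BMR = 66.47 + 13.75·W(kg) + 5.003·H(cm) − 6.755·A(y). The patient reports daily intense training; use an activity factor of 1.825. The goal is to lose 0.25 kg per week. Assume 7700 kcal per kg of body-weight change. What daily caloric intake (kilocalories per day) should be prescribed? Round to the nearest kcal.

Harris-Benedict: BMR = 66.47 + 13.75(149.5) + 5.003(194) − 6.755(28) = 2903.537 kcal/day.
TEE = 2903.537 × 1.825 = 5298.955 kcal/day.
Required daily deficit = 0.25 × 7700 ÷ 7 = 275 kcal/day.
Target intake = 5298.955 − 275 = 5023.955 kcal/day.

5024 kilocalories per day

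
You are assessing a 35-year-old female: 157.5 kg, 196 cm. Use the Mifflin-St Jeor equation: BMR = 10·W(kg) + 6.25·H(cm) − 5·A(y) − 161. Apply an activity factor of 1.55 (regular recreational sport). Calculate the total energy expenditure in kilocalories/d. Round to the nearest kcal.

3819 kilocalories/d

Mifflin-St Jeor (female): BMR = 10(157.5) + 6.25(196) − 5(35) − 161 = 1575 + 1225 − 175 − 161 = 2464 kcal/day.
TEE = BMR × activity factor = 2464 × 1.55 = 3819.2 kcal/day.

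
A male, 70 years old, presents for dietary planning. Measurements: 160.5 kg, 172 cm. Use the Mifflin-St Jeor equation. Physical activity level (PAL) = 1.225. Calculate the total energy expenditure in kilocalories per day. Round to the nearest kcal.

2860 kilocalories per day

Mifflin-St Jeor (male): BMR = 10(160.5) + 6.25(172) − 5(70) + 5 = 1605 + 1075 − 350 + 5 = 2335 kcal/day.
TEE = BMR × activity factor = 2335 × 1.225 = 2860.375 kcal/day.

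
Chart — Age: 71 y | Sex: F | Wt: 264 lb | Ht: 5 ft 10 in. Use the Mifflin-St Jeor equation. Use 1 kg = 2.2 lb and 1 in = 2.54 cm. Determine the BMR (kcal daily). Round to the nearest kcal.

Convert to metric: weight = 264 ÷ 2.2 = 120 kg; height = (5×12 + 10) × 2.54 = 70 × 2.54 = 177.8 cm.
Mifflin-St Jeor (female): BMR = 10(120) + 6.25(177.8) − 5(71) − 161 = 1200 + 1111.25 − 355 − 161 = 1795.25 kcal/day.

1795 kcal daily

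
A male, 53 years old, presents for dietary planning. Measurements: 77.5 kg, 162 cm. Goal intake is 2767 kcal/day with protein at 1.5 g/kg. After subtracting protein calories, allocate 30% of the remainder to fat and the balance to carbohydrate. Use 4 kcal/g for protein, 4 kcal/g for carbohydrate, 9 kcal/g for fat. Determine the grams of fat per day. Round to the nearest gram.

77 g/day

Protein = 1.5 × 77.5 = 116.25 g → 116.25 × 4 = 465 kcal.
Non-protein calories = 2767 − 465 = 2302 kcal.
Fat: 30% × 2302 = 690.6 kcal; carbohydrate: 1611.4 kcal.
Fat: 690.6 kcal ÷ 9 kcal/g = 76.7333 g.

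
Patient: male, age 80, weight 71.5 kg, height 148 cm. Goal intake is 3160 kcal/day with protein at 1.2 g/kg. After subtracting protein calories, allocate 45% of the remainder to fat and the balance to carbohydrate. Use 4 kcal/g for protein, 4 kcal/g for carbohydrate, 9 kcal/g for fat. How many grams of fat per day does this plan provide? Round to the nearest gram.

Protein = 1.2 × 71.5 = 85.8 g → 85.8 × 4 = 343.2 kcal.
Non-protein calories = 3160 − 343.2 = 2816.8 kcal.
Fat: 45% × 2816.8 = 1267.56 kcal; carbohydrate: 1549.24 kcal.
Fat: 1267.56 kcal ÷ 9 kcal/g = 140.84 g.

141 g/day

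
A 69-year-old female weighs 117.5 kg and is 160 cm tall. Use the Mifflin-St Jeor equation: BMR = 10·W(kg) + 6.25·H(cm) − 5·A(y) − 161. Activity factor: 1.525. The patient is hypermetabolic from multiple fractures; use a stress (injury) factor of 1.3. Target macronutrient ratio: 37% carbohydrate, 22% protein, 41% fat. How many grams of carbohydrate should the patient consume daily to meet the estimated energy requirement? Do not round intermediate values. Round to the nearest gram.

Mifflin-St Jeor (female): BMR = 10(117.5) + 6.25(160) − 5(69) − 161 = 1175 + 1000 − 345 − 161 = 1669 kcal/day.
TEE = 1669 × 1.525 = 2545.225 kcal/day.
With stress factor 1.3: 2545.225 × 1.3 = 3308.7925 kcal/day.
Carbohydrate energy = 37% × 3308.7925 = 1224.2532 kcal.
Carbohydrate = 1224.2532 ÷ 4 kcal/g = 306.0633 g.

306 g/day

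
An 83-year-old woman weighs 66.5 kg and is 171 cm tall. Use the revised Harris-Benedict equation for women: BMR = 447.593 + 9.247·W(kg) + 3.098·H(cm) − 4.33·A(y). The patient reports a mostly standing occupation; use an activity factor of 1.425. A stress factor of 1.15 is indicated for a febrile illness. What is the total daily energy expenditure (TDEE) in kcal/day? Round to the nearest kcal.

Harris-Benedict: BMR = 447.593 + 9.247(66.5) + 3.098(171) − 4.33(83) = 1232.8865 kcal/day.
TEE = BMR × activity factor = 1232.8865 × 1.425 = 1756.8633 kcal/day.
Apply stress factor: 1756.8633 × 1.15 = 2020.3928 kcal/day.

2020 kcal/day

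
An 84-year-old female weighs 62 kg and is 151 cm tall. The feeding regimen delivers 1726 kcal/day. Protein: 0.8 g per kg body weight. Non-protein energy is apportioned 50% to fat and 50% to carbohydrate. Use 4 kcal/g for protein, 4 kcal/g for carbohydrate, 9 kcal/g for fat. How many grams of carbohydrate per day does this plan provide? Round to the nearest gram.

191 g/day

Protein = 0.8 × 62 = 49.6 g → 49.6 × 4 = 198.4 kcal.
Non-protein calories = 1726 − 198.4 = 1527.6 kcal.
Fat: 50% × 1527.6 = 763.8 kcal; carbohydrate: 763.8 kcal.
Carbohydrate: 763.8 kcal ÷ 4 kcal/g = 190.95 g.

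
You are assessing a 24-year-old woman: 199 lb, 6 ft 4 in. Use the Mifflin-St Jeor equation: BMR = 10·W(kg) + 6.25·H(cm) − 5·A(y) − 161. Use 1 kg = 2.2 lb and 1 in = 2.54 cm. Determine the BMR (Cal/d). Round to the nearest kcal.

Convert to metric: weight = 199 ÷ 2.2 = 90.4545 kg; height = (6×12 + 4) × 2.54 = 76 × 2.54 = 193.04 cm.
Mifflin-St Jeor (female): BMR = 10(90.4545) + 6.25(193.04) − 5(24) − 161 = 904.5455 + 1206.5 − 120 − 161 = 1830.0455 kcal/day.

1830 Cal/d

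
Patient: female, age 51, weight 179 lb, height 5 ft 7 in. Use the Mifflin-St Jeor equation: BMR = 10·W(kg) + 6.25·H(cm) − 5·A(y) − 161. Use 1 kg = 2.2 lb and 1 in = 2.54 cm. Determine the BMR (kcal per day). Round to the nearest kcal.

Convert to metric: weight = 179 ÷ 2.2 = 81.3636 kg; height = (5×12 + 7) × 2.54 = 67 × 2.54 = 170.18 cm.
Mifflin-St Jeor (female): BMR = 10(81.3636) + 6.25(170.18) − 5(51) − 161 = 813.6364 + 1063.625 − 255 − 161 = 1461.2614 kcal/day.

1461 kcal per day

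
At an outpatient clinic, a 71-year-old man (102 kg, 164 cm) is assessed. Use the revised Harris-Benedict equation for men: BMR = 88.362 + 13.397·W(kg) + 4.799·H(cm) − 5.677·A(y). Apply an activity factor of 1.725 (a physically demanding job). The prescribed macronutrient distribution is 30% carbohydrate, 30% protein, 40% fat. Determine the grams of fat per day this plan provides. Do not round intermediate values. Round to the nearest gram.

141 g/day

Harris-Benedict: BMR = 88.362 + 13.397(102) + 4.799(164) − 5.677(71) = 1838.825 kcal/day.
TEE = 1838.825 × 1.725 = 3171.9731 kcal/day.
Fat energy = 40% × 3171.9731 = 1268.7893 kcal.
Fat = 1268.7893 ÷ 9 kcal/g = 140.9766 g.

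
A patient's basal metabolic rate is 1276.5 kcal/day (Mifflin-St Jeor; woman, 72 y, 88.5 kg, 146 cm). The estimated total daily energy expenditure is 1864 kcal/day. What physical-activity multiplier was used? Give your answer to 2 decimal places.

Activity factor = TEE ÷ BMR = 1864 ÷ 1276.5 = 1.46.

1.46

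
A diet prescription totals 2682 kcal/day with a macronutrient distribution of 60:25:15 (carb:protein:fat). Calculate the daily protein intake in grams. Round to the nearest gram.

168 g/day

Protein energy = 25% × 2682 = 670.5 kcal.
At 4 kcal/g: 670.5 ÷ 4 = 167.625 g.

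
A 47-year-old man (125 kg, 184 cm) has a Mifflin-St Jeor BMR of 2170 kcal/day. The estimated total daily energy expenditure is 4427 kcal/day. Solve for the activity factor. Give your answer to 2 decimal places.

2.04

Activity factor = TEE ÷ BMR = 4427 ÷ 2170 = 2.04.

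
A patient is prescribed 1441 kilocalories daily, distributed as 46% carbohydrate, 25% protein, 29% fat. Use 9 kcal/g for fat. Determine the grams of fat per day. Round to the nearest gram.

46 g/day

Fat energy = 29% × 1441 = 417.89 kcal.
At 9 kcal/g: 417.89 ÷ 9 = 46.4322 g.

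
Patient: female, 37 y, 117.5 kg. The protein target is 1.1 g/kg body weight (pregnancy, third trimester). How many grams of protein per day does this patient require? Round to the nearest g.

Protein = 1.1 g/kg × 117.5 kg = 129.25 g/day.

129 g/day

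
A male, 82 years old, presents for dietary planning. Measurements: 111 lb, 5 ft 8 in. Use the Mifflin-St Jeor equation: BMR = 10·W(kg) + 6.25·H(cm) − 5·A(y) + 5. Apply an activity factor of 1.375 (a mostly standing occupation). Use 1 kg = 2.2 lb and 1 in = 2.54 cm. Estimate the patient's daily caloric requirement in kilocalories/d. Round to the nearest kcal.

1621 kilocalories/d

Convert to metric: weight = 111 ÷ 2.2 = 50.4545 kg; height = (5×12 + 8) × 2.54 = 68 × 2.54 = 172.72 cm.
Mifflin-St Jeor (male): BMR = 10(50.4545) + 6.25(172.72) − 5(82) + 5 = 504.5455 + 1079.5 − 410 + 5 = 1179.0455 kcal/day.
TEE = BMR × activity factor = 1179.0455 × 1.375 = 1621.1875 kcal/day.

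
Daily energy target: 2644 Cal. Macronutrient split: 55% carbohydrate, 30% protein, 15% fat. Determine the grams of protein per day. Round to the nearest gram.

198 g/day

Protein energy = 30% × 2644 = 793.2 kcal.
At 4 kcal/g: 793.2 ÷ 4 = 198.3 g.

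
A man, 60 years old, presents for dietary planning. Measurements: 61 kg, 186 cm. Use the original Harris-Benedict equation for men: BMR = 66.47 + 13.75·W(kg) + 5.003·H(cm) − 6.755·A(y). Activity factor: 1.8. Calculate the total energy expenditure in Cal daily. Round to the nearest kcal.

2575 Cal daily

Harris-Benedict: BMR = 66.47 + 13.75(61) + 5.003(186) − 6.755(60) = 1430.478 kcal/day.
TEE = BMR × activity factor = 1430.478 × 1.8 = 2574.8604 kcal/day.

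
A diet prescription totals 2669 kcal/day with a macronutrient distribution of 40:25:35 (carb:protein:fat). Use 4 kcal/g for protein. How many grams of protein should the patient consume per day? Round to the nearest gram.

Protein energy = 25% × 2669 = 667.25 kcal.
At 4 kcal/g: 667.25 ÷ 4 = 166.8125 g.

167 g/day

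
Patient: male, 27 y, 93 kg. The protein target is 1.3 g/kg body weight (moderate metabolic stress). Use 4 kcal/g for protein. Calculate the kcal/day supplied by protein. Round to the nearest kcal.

Protein = 1.3 g/kg × 93 kg = 120.9 g/day.
Protein energy = 120.9 g × 4 kcal/g = 483.6 kcal/day.

484 kcal/day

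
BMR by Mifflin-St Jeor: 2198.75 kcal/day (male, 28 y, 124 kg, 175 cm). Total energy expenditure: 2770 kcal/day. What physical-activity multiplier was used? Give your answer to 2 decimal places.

Activity factor = TEE ÷ BMR = 2770 ÷ 2198.75 = 1.26.

1.26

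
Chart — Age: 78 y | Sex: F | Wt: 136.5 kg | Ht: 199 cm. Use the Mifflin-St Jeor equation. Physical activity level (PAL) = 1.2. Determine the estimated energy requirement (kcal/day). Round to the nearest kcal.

Mifflin-St Jeor (female): BMR = 10(136.5) + 6.25(199) − 5(78) − 161 = 1365 + 1243.75 − 390 − 161 = 2057.75 kcal/day.
TEE = BMR × activity factor = 2057.75 × 1.2 = 2469.3 kcal/day.

2469 kcal/day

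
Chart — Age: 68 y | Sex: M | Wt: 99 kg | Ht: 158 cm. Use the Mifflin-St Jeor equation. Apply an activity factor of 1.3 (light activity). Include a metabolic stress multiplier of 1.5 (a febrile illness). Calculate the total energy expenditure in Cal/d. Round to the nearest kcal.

3203 Cal/d

Mifflin-St Jeor (male): BMR = 10(99) + 6.25(158) − 5(68) + 5 = 990 + 987.5 − 340 + 5 = 1642.5 kcal/day.
TEE = BMR × activity factor = 1642.5 × 1.3 = 2135.25 kcal/day.
Apply stress factor: 2135.25 × 1.5 = 3202.875 kcal/day.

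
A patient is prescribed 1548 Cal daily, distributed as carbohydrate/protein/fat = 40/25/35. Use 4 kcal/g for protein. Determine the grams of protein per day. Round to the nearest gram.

97 g/day

Protein energy = 25% × 1548 = 387 kcal.
At 4 kcal/g: 387 ÷ 4 = 96.75 g.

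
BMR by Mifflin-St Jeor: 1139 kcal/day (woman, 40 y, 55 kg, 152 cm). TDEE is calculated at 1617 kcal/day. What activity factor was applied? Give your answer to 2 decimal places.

1.42

Activity factor = TEE ÷ BMR = 1617 ÷ 1139 = 1.42.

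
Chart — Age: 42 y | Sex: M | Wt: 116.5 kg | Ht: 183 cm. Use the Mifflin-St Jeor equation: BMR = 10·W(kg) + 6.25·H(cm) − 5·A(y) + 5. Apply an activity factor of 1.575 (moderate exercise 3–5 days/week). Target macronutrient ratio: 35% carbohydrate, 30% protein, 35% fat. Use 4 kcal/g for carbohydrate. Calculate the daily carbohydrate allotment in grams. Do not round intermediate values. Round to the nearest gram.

290 g/day

Mifflin-St Jeor (male): BMR = 10(116.5) + 6.25(183) − 5(42) + 5 = 1165 + 1143.75 − 210 + 5 = 2103.75 kcal/day.
TEE = 2103.75 × 1.575 = 3313.4063 kcal/day.
Carbohydrate energy = 35% × 3313.4063 = 1159.6922 kcal.
Carbohydrate = 1159.6922 ÷ 4 kcal/g = 289.923 g.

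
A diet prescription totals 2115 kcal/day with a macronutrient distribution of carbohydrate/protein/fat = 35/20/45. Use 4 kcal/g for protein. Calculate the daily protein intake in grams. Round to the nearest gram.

Protein energy = 20% × 2115 = 423 kcal.
At 4 kcal/g: 423 ÷ 4 = 105.75 g.

106 g/day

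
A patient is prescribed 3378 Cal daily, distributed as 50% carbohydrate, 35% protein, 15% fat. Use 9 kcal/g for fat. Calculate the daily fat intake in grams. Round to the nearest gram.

56 g/day

Fat energy = 15% × 3378 = 506.7 kcal.
At 9 kcal/g: 506.7 ÷ 9 = 56.3 g.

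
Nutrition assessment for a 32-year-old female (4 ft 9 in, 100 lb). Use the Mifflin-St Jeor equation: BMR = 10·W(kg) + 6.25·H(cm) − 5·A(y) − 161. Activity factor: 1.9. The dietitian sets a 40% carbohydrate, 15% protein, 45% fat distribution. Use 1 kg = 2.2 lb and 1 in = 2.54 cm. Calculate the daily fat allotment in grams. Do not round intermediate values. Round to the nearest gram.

Convert to metric: weight = 100 ÷ 2.2 = 45.4545 kg; height = (4×12 + 9) × 2.54 = 57 × 2.54 = 144.78 cm.
Mifflin-St Jeor (female): BMR = 10(45.4545) + 6.25(144.78) − 5(32) − 161 = 454.5455 + 904.875 − 160 − 161 = 1038.4205 kcal/day.
TEE = 1038.4205 × 1.9 = 1972.9989 kcal/day.
Fat energy = 45% × 1972.9989 = 887.8495 kcal.
Fat = 887.8495 ÷ 9 kcal/g = 98.6499 g.

99 g/day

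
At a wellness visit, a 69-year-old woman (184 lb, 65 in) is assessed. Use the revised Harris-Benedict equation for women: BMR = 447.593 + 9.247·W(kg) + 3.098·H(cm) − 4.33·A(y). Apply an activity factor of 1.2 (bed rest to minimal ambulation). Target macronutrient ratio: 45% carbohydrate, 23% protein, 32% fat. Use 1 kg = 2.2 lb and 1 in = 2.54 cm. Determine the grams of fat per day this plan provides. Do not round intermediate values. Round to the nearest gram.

Convert to metric: weight = 184 ÷ 2.2 = 83.6364 kg; height = 65 × 2.54 = 165.1 cm.
Harris-Benedict: BMR = 447.593 + 9.247(83.6364) + 3.098(165.1) − 4.33(69) = 1433.6883 kcal/day.
TEE = 1433.6883 × 1.2 = 1720.4259 kcal/day.
Fat energy = 32% × 1720.4259 = 550.5363 kcal.
Fat = 550.5363 ÷ 9 kcal/g = 61.1707 g.

61 g/day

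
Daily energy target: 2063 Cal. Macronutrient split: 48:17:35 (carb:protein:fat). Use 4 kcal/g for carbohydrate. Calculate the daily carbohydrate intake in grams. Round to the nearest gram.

Carbohydrate energy = 48% × 2063 = 990.24 kcal.
At 4 kcal/g: 990.24 ÷ 4 = 247.56 g.

248 g/day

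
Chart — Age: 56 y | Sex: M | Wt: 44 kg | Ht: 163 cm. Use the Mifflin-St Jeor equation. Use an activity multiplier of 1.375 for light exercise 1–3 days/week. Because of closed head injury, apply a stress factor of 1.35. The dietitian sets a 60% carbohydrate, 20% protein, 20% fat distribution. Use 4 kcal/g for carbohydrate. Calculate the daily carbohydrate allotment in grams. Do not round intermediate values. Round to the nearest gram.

Mifflin-St Jeor (male): BMR = 10(44) + 6.25(163) − 5(56) + 5 = 440 + 1018.75 − 280 + 5 = 1183.75 kcal/day.
TEE = 1183.75 × 1.375 = 1627.6563 kcal/day.
With stress factor 1.35: 1627.6563 × 1.35 = 2197.3359 kcal/day.
Carbohydrate energy = 60% × 2197.3359 = 1318.4016 kcal.
Carbohydrate = 1318.4016 ÷ 4 kcal/g = 329.6004 g.

330 g/day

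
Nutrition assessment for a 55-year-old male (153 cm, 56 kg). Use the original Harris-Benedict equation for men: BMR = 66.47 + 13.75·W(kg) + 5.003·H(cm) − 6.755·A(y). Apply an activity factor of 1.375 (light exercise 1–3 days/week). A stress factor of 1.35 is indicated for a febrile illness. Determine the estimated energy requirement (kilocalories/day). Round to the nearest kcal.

2284 kilocalories/day

Harris-Benedict: BMR = 66.47 + 13.75(56) + 5.003(153) − 6.755(55) = 1230.404 kcal/day.
TEE = BMR × activity factor = 1230.404 × 1.375 = 1691.8055 kcal/day.
Apply stress factor: 1691.8055 × 1.35 = 2283.9374 kcal/day.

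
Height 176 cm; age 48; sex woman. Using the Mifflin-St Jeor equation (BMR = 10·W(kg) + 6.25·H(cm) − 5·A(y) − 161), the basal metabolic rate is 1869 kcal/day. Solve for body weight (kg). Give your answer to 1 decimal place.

117.0 kg

1869 = 10·W + 6.25(176) − 5(48) − 161
10·W = 1869 − 699 = 1170, so W = 117 kg.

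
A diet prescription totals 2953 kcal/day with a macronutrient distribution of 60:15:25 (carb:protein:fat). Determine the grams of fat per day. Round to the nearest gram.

Fat energy = 25% × 2953 = 738.25 kcal.
At 9 kcal/g: 738.25 ÷ 9 = 82.0278 g.

82 g/day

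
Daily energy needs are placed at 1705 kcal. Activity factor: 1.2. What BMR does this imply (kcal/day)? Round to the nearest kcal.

1421 kcal/day

BMR = TEE ÷ activity factor = 1705 ÷ 1.2 = 1420.8333 kcal/day.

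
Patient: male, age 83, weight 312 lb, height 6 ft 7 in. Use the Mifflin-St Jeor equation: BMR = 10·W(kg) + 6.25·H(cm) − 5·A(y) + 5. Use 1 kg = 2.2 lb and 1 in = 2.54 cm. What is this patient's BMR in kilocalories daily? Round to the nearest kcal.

Convert to metric: weight = 312 ÷ 2.2 = 141.8182 kg; height = (6×12 + 7) × 2.54 = 79 × 2.54 = 200.66 cm.
Mifflin-St Jeor (male): BMR = 10(141.8182) + 6.25(200.66) − 5(83) + 5 = 1418.1818 + 1254.125 − 415 + 5 = 2262.3068 kcal/day.

2262 kilocalories daily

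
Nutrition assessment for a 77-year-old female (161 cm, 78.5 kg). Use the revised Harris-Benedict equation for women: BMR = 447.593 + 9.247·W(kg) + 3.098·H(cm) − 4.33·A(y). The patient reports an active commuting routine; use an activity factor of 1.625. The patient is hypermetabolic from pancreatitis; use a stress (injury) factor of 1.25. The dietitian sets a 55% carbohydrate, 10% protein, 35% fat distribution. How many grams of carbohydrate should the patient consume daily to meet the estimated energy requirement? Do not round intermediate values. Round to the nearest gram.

Harris-Benedict: BMR = 447.593 + 9.247(78.5) + 3.098(161) − 4.33(77) = 1338.8505 kcal/day.
TEE = 1338.8505 × 1.625 = 2175.6321 kcal/day.
With stress factor 1.25: 2175.6321 × 1.25 = 2719.5401 kcal/day.
Carbohydrate energy = 55% × 2719.5401 = 1495.747 kcal.
Carbohydrate = 1495.747 ÷ 4 kcal/g = 373.9368 g.

374 g/day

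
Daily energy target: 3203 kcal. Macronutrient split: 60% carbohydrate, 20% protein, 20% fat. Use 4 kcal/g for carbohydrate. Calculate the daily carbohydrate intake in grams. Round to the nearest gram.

Carbohydrate energy = 60% × 3203 = 1921.8 kcal.
At 4 kcal/g: 1921.8 ÷ 4 = 480.45 g.

480 g/day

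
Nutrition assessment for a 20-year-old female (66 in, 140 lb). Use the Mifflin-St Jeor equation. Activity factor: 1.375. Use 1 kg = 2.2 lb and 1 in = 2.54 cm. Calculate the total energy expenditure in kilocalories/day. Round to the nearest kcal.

1957 kilocalories/day

Convert to metric: weight = 140 ÷ 2.2 = 63.6364 kg; height = 66 × 2.54 = 167.64 cm.
Mifflin-St Jeor (female): BMR = 10(63.6364) + 6.25(167.64) − 5(20) − 161 = 636.3636 + 1047.75 − 100 − 161 = 1423.1136 kcal/day.
TEE = BMR × activity factor = 1423.1136 × 1.375 = 1956.7813 kcal/day.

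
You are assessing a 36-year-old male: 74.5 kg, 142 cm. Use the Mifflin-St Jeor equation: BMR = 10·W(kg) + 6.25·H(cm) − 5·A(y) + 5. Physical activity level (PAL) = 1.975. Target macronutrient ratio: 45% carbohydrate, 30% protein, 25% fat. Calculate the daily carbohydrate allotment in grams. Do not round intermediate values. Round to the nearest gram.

324 g/day

Mifflin-St Jeor (male): BMR = 10(74.5) + 6.25(142) − 5(36) + 5 = 745 + 887.5 − 180 + 5 = 1457.5 kcal/day.
TEE = 1457.5 × 1.975 = 2878.5625 kcal/day.
Carbohydrate energy = 45% × 2878.5625 = 1295.3531 kcal.
Carbohydrate = 1295.3531 ÷ 4 kcal/g = 323.8383 g.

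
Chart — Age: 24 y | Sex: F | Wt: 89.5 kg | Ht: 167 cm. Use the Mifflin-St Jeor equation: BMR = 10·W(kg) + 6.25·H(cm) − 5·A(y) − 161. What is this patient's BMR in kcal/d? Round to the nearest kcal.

Mifflin-St Jeor (female): BMR = 10(89.5) + 6.25(167) − 5(24) − 161 = 895 + 1043.75 − 120 − 161 = 1657.75 kcal/day.

1658 kcal/d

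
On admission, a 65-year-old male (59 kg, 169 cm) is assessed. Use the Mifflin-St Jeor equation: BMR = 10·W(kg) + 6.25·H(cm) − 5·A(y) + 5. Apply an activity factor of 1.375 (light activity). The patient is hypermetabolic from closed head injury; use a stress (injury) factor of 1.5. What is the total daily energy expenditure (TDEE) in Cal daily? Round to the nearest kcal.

2735 Cal daily

Mifflin-St Jeor (male): BMR = 10(59) + 6.25(169) − 5(65) + 5 = 590 + 1056.25 − 325 + 5 = 1326.25 kcal/day.
TEE = BMR × activity factor = 1326.25 × 1.375 = 1823.5938 kcal/day.
Apply stress factor: 1823.5938 × 1.5 = 2735.3906 kcal/day.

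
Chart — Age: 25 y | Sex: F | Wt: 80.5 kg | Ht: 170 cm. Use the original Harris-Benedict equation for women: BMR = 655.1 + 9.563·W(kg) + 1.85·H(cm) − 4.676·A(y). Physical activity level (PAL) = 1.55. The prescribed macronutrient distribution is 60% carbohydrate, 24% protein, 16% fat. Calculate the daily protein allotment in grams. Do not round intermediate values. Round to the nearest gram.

Harris-Benedict: BMR = 655.1 + 9.563(80.5) + 1.85(170) − 4.676(25) = 1622.5215 kcal/day.
TEE = 1622.5215 × 1.55 = 2514.9083 kcal/day.
Protein energy = 24% × 2514.9083 = 603.578 kcal.
Protein = 603.578 ÷ 4 kcal/g = 150.8945 g.

151 g/day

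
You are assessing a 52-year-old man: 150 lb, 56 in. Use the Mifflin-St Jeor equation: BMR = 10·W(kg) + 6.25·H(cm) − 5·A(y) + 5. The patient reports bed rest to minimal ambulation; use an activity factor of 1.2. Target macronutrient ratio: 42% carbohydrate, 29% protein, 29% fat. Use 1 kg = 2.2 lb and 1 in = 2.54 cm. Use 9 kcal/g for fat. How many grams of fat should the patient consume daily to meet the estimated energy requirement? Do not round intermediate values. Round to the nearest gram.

Convert to metric: weight = 150 ÷ 2.2 = 68.1818 kg; height = 56 × 2.54 = 142.24 cm.
Mifflin-St Jeor (male): BMR = 10(68.1818) + 6.25(142.24) − 5(52) + 5 = 681.8182 + 889 − 260 + 5 = 1315.8182 kcal/day.
TEE = 1315.8182 × 1.2 = 1578.9818 kcal/day.
Fat energy = 29% × 1578.9818 = 457.9047 kcal.
Fat = 457.9047 ÷ 9 kcal/g = 50.8783 g.

51 g/day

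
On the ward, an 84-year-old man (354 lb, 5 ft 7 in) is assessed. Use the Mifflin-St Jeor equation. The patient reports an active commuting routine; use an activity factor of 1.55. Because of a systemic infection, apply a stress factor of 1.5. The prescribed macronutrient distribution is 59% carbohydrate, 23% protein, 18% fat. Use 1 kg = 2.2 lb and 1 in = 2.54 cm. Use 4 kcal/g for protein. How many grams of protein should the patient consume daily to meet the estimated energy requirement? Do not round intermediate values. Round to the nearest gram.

Convert to metric: weight = 354 ÷ 2.2 = 160.9091 kg; height = (5×12 + 7) × 2.54 = 67 × 2.54 = 170.18 cm.
Mifflin-St Jeor (male): BMR = 10(160.9091) + 6.25(170.18) − 5(84) + 5 = 1609.0909 + 1063.625 − 420 + 5 = 2257.7159 kcal/day.
TEE = 2257.7159 × 1.55 = 3499.4597 kcal/day.
With stress factor 1.5: 3499.4597 × 1.5 = 5249.1895 kcal/day.
Protein energy = 23% × 5249.1895 = 1207.3136 kcal.
Protein = 1207.3136 ÷ 4 kcal/g = 301.8284 g.

302 g/day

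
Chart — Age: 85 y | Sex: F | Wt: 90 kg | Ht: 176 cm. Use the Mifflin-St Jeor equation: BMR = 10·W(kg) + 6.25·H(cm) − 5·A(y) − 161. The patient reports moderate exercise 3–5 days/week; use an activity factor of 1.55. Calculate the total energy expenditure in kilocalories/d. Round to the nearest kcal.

2192 kilocalories/d

Mifflin-St Jeor (female): BMR = 10(90) + 6.25(176) − 5(85) − 161 = 900 + 1100 − 425 − 161 = 1414 kcal/day.
TEE = BMR × activity factor = 1414 × 1.55 = 2191.7 kcal/day.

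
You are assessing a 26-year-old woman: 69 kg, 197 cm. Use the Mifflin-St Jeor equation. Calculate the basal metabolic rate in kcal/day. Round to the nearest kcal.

1630 kcal/day

Mifflin-St Jeor (female): BMR = 10(69) + 6.25(197) − 5(26) − 161 = 690 + 1231.25 − 130 − 161 = 1630.25 kcal/day.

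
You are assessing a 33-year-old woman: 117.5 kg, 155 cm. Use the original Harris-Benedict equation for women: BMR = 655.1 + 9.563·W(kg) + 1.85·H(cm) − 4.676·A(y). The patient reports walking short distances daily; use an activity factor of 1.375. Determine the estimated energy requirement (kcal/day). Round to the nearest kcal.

2628 kcal/day

Harris-Benedict: BMR = 655.1 + 9.563(117.5) + 1.85(155) − 4.676(33) = 1911.1945 kcal/day.
TEE = BMR × activity factor = 1911.1945 × 1.375 = 2627.8924 kcal/day.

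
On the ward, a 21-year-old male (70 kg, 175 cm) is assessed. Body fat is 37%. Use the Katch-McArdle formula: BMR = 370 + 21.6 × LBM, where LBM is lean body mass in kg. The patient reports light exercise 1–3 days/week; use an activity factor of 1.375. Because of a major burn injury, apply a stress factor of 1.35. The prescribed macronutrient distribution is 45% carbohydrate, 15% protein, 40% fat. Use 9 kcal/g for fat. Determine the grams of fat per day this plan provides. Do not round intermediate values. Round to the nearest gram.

LBM = 70 × (1 − 0.37) = 44.1 kg. Katch-McArdle: BMR = 370 + 21.6 × 44.1 = 1322.56 kcal/day.
TEE = 1322.56 × 1.375 = 1818.52 kcal/day.
With stress factor 1.35: 1818.52 × 1.35 = 2455.002 kcal/day.
Fat energy = 40% × 2455.002 = 982.0008 kcal.
Fat = 982.0008 ÷ 9 kcal/g = 109.1112 g.

109 g/day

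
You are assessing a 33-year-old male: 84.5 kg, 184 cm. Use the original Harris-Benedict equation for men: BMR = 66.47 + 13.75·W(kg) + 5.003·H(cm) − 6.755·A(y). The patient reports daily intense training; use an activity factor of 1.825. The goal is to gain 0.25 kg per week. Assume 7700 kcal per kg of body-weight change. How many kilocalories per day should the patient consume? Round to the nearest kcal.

Harris-Benedict: BMR = 66.47 + 13.75(84.5) + 5.003(184) − 6.755(33) = 1925.982 kcal/day.
TEE = 1925.982 × 1.825 = 3514.9172 kcal/day.
Required daily surplus = 0.25 × 7700 ÷ 7 = 275 kcal/day.
Target intake = 3514.9172 + 275 = 3789.9172 kcal/day.

3790 kilocalories per day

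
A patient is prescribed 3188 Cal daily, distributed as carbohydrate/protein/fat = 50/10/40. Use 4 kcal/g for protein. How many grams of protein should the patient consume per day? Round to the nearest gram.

Protein energy = 10% × 3188 = 318.8 kcal.
At 4 kcal/g: 318.8 ÷ 4 = 79.7 g.

80 g/day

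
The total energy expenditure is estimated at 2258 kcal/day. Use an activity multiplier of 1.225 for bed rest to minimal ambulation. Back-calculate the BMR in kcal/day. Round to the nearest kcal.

BMR = TEE ÷ activity factor = 2258 ÷ 1.225 = 1843.2653 kcal/day.

1843 kcal/day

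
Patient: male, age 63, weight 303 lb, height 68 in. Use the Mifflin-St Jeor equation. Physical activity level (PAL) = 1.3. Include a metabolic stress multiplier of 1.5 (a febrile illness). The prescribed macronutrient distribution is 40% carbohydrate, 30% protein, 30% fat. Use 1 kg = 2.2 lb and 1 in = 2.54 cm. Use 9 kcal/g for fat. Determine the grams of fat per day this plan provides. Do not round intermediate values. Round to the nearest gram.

Convert to metric: weight = 303 ÷ 2.2 = 137.7273 kg; height = 68 × 2.54 = 172.72 cm.
Mifflin-St Jeor (male): BMR = 10(137.7273) + 6.25(172.72) − 5(63) + 5 = 1377.2727 + 1079.5 − 315 + 5 = 2146.7727 kcal/day.
TEE = 2146.7727 × 1.3 = 2790.8045 kcal/day.
With stress factor 1.5: 2790.8045 × 1.5 = 4186.2068 kcal/day.
Fat energy = 30% × 4186.2068 = 1255.862 kcal.
Fat = 1255.862 ÷ 9 kcal/g = 139.5402 g.

140 g/day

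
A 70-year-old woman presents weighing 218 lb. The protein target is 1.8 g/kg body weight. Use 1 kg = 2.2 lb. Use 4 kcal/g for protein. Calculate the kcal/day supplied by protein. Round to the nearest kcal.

Weight in kg = 218 ÷ 2.2 = 99.0909 kg.
Protein = 1.8 g/kg × 99.0909 kg = 178.3636 g/day.
Protein energy = 178.3636 g × 4 kcal/g = 713.4545 kcal/day.

713 kcal/day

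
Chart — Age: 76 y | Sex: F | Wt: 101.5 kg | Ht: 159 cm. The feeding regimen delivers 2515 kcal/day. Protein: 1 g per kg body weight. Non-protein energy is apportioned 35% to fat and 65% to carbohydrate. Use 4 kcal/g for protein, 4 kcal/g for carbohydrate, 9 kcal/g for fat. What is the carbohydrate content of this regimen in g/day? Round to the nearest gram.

343 g/day

Protein = 1 × 101.5 = 101.5 g → 101.5 × 4 = 406 kcal.
Non-protein calories = 2515 − 406 = 2109 kcal.
Fat: 35% × 2109 = 738.15 kcal; carbohydrate: 1370.85 kcal.
Carbohydrate: 1370.85 kcal ÷ 4 kcal/g = 342.7125 g.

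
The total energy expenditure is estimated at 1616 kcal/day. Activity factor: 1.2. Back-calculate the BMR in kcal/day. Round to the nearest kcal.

1347 kcal/day

BMR = TEE ÷ activity factor = 1616 ÷ 1.2 = 1346.6667 kcal/day.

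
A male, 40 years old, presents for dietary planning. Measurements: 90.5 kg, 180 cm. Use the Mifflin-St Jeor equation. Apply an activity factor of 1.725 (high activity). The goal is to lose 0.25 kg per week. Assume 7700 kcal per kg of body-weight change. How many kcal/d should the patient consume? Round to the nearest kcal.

Mifflin-St Jeor (male): BMR = 10(90.5) + 6.25(180) − 5(40) + 5 = 905 + 1125 − 200 + 5 = 1835 kcal/day.
TEE = 1835 × 1.725 = 3165.375 kcal/day.
Required daily deficit = 0.25 × 7700 ÷ 7 = 275 kcal/day.
Target intake = 3165.375 − 275 = 2890.375 kcal/day.

2890 kcal/d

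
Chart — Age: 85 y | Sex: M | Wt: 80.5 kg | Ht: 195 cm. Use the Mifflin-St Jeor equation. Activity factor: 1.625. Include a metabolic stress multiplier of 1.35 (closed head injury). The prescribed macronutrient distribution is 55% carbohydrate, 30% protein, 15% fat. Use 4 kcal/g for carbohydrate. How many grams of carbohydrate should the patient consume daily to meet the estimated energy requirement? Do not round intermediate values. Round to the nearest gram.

484 g/day

Mifflin-St Jeor (male): BMR = 10(80.5) + 6.25(195) − 5(85) + 5 = 805 + 1218.75 − 425 + 5 = 1603.75 kcal/day.
TEE = 1603.75 × 1.625 = 2606.0938 kcal/day.
With stress factor 1.35: 2606.0938 × 1.35 = 3518.2266 kcal/day.
Carbohydrate energy = 55% × 3518.2266 = 1935.0246 kcal.
Carbohydrate = 1935.0246 ÷ 4 kcal/g = 483.7562 g.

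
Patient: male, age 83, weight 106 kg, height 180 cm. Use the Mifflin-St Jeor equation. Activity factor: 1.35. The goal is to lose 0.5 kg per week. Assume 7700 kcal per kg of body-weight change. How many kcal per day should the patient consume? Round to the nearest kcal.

1846 kcal per day

Mifflin-St Jeor (male): BMR = 10(106) + 6.25(180) − 5(83) + 5 = 1060 + 1125 − 415 + 5 = 1775 kcal/day.
TEE = 1775 × 1.35 = 2396.25 kcal/day.
Required daily deficit = 0.5 × 7700 ÷ 7 = 550 kcal/day.
Target intake = 2396.25 − 550 = 1846.25 kcal/day.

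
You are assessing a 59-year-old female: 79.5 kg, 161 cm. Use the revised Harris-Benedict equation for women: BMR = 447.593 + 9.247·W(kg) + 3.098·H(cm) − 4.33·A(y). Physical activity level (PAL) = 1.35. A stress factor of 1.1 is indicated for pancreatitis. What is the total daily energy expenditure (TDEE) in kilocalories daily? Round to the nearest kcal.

2118 kilocalories daily

Harris-Benedict: BMR = 447.593 + 9.247(79.5) + 3.098(161) − 4.33(59) = 1426.0375 kcal/day.
TEE = BMR × activity factor = 1426.0375 × 1.35 = 1925.1506 kcal/day.
Apply stress factor: 1925.1506 × 1.1 = 2117.6657 kcal/day.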